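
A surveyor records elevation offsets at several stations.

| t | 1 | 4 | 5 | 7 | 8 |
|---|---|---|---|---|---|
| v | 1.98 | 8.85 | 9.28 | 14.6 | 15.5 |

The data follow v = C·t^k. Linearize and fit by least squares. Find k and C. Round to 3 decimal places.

k = 0.999, C = 2.012

Taking logs, ln v = k·ln t + ln C, so regress ln v on ln t.
Σln t = 7.0211, Σ(ln t)² = 12.6227, Σln v = 10.5132, Σln t·ln v = 17.5247.
Equations: 12.6227·k + 7.0211·ln C = 17.5247;  7.0211·k + 5·ln C = 10.5132.
Solving (det = 13.8181): k = 0.99937, ln C = 0.69931, so C = exp(0.69931) = 2.01237.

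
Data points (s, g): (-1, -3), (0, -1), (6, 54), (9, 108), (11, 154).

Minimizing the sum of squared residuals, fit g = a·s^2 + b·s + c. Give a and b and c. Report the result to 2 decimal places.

a = 0.99, b = 3.20, c = -0.88

Compute the Gram sums: Σs^2·s^2 = 22499, Σs^2·s = 2275, Σs^2 = 239, Σs·s = 239, Σs = 25, Σ1 = 5.
Right-hand side: Σs^2·g = 29323, Σs·g = 2993, Σg = 312.
Solving the 3×3 system (Gaussian elimination) gives a = 79193/80106, b = 256697/80106, c = -11716/13351.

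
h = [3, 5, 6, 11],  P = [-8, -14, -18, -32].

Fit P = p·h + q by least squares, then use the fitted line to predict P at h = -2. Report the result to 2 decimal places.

From the data, Σh·h = 191, Σh = 25, Σ1 = 4.
And Σh·P = -554, ΣP = -72.
det = 191·4 − 25² = 139.
p = ((-554)·4 − 25·(-72))/139 = -416/139; q = (191·(-72) − 25·(-554))/139 = 98/139.
At h = -2: P̂ = (-416/139)·(-2) + (98/139)·(1) = 930/139.

P̂ = 6.69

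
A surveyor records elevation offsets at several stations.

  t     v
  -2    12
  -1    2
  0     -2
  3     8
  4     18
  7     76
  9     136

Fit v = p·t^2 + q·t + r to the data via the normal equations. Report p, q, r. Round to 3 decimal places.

p = 2.030, q = -2.948, r = -2.273

Normal-equation sums: Σt^2·t^2 = 9316, Σt^2·t = 1154, Σt^2 = 160, Σt·t = 160, Σt = 20, Σ1 = 7.
And Σt^2·v = 15150, Σt·v = 1826, Σv = 250.
So XᵀX·[p, q, r]ᵀ = Xᵀv: [[9316, 1154, 160]; [1154, 160, 20]; [160, 20, 7]]·[p, q, r]ᵀ = [15150, 1826, 250]ᵀ.
Inverting the 3×3 Gram matrix, [p, q, r]ᵀ = [38077/18753, -55283/18753, -2030/893]ᵀ.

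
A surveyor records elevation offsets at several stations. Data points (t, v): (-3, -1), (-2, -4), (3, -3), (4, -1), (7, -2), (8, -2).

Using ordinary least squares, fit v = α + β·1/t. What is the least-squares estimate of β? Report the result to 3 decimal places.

β = 1.027

MᵀM·[α, β]ᵀ = Mᵀv reads: 6·α + (1/56)·β = -13;  (1/56)·α + (16109/28224)·β = 23/42.
Eliminating β: (16109/28224)·(row 1) − (1/56)·(row 2) gives (32215/9408)·α = (16109/28224)·(-13) − (1/56)·(23/42) = -209693/28224, so α = -209693/96645.
Then β = ((23/42) − (1/56)·(-209693/96645))/(16109/28224) = 33096/32215.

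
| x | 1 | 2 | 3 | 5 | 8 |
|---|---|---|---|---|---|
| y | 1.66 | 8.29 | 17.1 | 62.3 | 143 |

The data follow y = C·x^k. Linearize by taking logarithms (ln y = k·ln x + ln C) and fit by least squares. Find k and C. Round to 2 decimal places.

k = 2.16, C = 1.72

With ln yᵢ as the transformed response and ln xᵢ as the regressor:
XᵀX = [[8.6018, 5.4806]; [5.4806, 5]], rhs = [21.5552, 14.5558]ᵀ  (here Σln x = 5.4806, Σ(ln x)² = 8.6018, Σln y = 14.5558, Σln x·ln y = 21.5552).
Δ = 8.6018·5 − (5.4806)² = 12.9714; k = (21.5552·5 − 5.4806·14.5558)/12.9714 = 2.15867, ln C = (8.6018·14.5558 − 5.4806·21.5552)/12.9714 = 0.54498, so C = exp(0.54498) = 1.72457.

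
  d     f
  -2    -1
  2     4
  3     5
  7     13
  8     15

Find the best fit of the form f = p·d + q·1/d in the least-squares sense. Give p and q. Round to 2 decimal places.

Compute the Gram sums: Σd·d = 130, Σd·1/d = 5, Σ1/d·1/d = 18265/28224.
Right-hand side: Σd·f = 236, Σ1/d·f = 1327/168.
So MᵀM·[p, q]ᵀ = Mᵀf: [[130, 5]; [5, 18265/28224]]·[p, q]ᵀ = [236, 1327/168]ᵀ.
Eliminating q: (18265/28224)·(row 1) − 5·(row 2) gives (834425/14112)·p = (18265/28224)·236 − 5·(1327/168) = 798965/7056, so p = 319586/166885.
Then q = ((1327/168) − 5·(319586/166885))/(18265/28224) = -432264/166885.

p = 1.92, q = -2.59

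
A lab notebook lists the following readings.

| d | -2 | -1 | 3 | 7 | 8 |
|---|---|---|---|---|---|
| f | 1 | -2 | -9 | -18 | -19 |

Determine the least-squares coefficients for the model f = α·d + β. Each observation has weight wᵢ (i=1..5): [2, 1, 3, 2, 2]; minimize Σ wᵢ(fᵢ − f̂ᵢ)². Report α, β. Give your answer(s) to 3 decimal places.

Sums needed: Σwᵢ·d·d = 262, Σwᵢ·d = 34, Σwᵢ·1 = 10.
Moment sums: Σwᵢ·d·f = -639, Σwᵢ·f = -101.
Eliminating β: 10·(row 1) − 34·(row 2) gives 1464·α = 10·(-639) − 34·(-101) = -2956, so α = -739/366.
Then β = ((-101) − 34·(-739/366))/10 = -592/183.

α = -2.019, β = -3.235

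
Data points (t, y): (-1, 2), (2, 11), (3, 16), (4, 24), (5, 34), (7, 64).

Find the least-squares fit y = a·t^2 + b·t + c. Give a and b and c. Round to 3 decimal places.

Normal-equation sums: Σt^2·t^2 = 3380, Σt^2·t = 566, Σt^2 = 104, Σt·t = 104, Σt = 20, Σ1 = 6.
And Σt^2·y = 4560, Σt·y = 782, Σy = 151.
So XᵀX·[a, b, c]ᵀ = Xᵀy: [[3380, 566, 104]; [566, 104, 20]; [104, 20, 6]]·[a, b, c]ᵀ = [4560, 782, 151]ᵀ.
Inverting the 3×3 Gram matrix, [a, b, c]ᵀ = [1222/1155, 206/165, 2053/770]ᵀ.

a = 1.058, b = 1.248, c = 2.666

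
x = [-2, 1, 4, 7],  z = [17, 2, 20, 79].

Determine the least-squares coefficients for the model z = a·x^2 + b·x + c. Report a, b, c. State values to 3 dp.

a = 2.056, b = -3.478, c = 2.222

From the data, Σx^2·x^2 = 2674, Σx^2·x = 400, Σx^2 = 70, Σx·x = 70, Σx = 10, Σ1 = 4.
For Aᵀz: Σx^2·z = 4261, Σx·z = 601, Σz = 118.
So AᵀA·[a, b, c]ᵀ = Aᵀz: [[2674, 400, 70]; [400, 70, 10]; [70, 10, 4]]·[a, b, c]ᵀ = [4261, 601, 118]ᵀ.
Inverting the 3×3 Gram matrix, [a, b, c]ᵀ = [37/18, -313/90, 20/9]ᵀ.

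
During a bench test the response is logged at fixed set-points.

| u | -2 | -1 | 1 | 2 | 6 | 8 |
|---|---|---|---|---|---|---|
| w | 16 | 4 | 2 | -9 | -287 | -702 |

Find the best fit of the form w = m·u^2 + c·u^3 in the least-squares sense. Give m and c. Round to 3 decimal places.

m = 1.021, c = -1.499

Forming AᵀA = [[5426, 40544]; [40544, 308930]] and Aᵀw = [-55226, -421618]ᵀ gives AᵀA·[m, c]ᵀ = Aᵀw.
Eliminating c: 308930·(row 1) − 40544·(row 2) gives 32438244·m = 308930·(-55226) − 40544·(-421618) = 33112012, so m = 8278003/8109561.
Then c = ((-421618) − 40544·(8278003/8109561))/308930 = -12154081/8109561.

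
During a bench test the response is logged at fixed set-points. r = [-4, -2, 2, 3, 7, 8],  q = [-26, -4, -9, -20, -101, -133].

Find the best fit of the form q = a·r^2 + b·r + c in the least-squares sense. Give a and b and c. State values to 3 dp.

a = -1.952, b = -1.074, c = 1.164

The normal system XᵀX·[a, b, c]ᵀ = Xᵀq is [[6866, 818, 146]; [818, 146, 14]; [146, 14, 6]]·[a, b, c]ᵀ = [-14109, -1737, -293]ᵀ.
Solving the 3×3 system (Gaussian elimination) gives a = -3275/1678, b = -901/839, c = 977/839.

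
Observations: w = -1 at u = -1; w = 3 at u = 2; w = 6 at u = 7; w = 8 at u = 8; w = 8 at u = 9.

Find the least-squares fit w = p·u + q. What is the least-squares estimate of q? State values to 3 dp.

Setting ∂/∂p … = 0 gives: 199·p + 25·q = 185;  25·p + 5·q = 24.
(Σu·u = 199, Σu = 25, Σ1 = 5, Σu·w = 185, Σw = 24.)
Δ = 199·5 − 25² = 370.
p = (185·5 − 25·24)/370 = 65/74; q = (199·24 − 25·185)/370 = 151/370.

q = 0.408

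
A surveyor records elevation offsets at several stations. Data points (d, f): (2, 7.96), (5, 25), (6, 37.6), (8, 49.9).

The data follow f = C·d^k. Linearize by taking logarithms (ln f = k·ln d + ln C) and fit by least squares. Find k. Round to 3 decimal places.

Taking logs, ln f = k·ln d + ln C, so regress ln f on ln d.
XᵀX = [[10.6052, 6.1738]; [6.1738, 4]], rhs = [21.2478, 12.8303]ᵀ  (here Σln d = 6.1738, Σ(ln d)² = 10.6052, Σln f = 12.8303, Σln d·ln f = 21.2478).
Solving (det = 4.3053): k = 1.34247, ln C = 1.13556.

k = 1.342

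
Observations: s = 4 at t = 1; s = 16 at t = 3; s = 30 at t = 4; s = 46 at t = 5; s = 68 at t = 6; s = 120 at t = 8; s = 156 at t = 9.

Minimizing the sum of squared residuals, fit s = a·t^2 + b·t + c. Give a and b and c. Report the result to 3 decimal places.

a = 2.084, b = -1.936, c = 3.762

Forming MᵀM = [[12916, 1674, 232]; [1674, 232, 36]; [232, 36, 7]] and Mᵀs = [24542, 3174, 440]ᵀ gives MᵀM·[a, b, c]ᵀ = Mᵀs.
Inverting the 3×3 Gram matrix, [a, b, c]ᵀ = [16641/7987, -15465/7987, 4292/1141]ᵀ.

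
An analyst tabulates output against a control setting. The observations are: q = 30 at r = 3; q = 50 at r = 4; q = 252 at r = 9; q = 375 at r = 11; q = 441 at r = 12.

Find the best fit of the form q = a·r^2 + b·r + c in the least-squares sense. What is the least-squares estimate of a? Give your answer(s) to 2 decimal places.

a = 2.91

Entries of XᵀX: Σr^2·r^2 = 42275, Σr^2·r = 3879, Σr^2 = 371, Σr·r = 371, Σr = 39, Σ1 = 5.
Right-hand side: Σr^2·q = 130361, Σr·q = 11975, Σq = 1148.
XᵀX·[a, b, c]ᵀ = Xᵀq becomes [[42275, 3879, 371]; [3879, 371, 39]; [371, 39, 5]]·[a, b, c]ᵀ = [130361, 11975, 1148]ᵀ.
Solving the 3×3 system (Gaussian elimination) gives a = 17537/6028, b = 13933/6028, c = -1177/274.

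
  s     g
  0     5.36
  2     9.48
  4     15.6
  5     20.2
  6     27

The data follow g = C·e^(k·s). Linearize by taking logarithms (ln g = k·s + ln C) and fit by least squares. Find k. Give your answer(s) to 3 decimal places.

Let Y = ln g. Fitting Y = k·s + ln C by least squares:
Σs = 17.0000, Σ(s)² = 81.0000, Σln g = 12.9769, Σs·ln g = 50.2909.
Equations: 81.0000·k + 17.0000·ln C = 50.2909;  17.0000·k + 5·ln C = 12.9769.
Δ = 81.0000·5 − (17.0000)² = 116.0000; k = (50.2909·5 − 17.0000·12.9769)/116.0000 = 0.26592, ln C = (81.0000·12.9769 − 17.0000·50.2909)/116.0000 = 1.69127.

k = 0.266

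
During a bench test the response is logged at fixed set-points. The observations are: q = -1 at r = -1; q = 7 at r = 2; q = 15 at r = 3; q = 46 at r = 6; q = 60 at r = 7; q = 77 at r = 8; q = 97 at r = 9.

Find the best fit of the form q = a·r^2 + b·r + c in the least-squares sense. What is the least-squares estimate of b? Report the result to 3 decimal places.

b = 1.696

With design matrix X, XᵀX = [[14452, 1834, 244]; [1834, 244, 34]; [244, 34, 7]] and Xᵀq = [17543, 2245, 301]ᵀ.
Solving the 3×3 system (Gaussian elimination) gives a = 55961/55926, b = 94847/55926, c = -3254/27963.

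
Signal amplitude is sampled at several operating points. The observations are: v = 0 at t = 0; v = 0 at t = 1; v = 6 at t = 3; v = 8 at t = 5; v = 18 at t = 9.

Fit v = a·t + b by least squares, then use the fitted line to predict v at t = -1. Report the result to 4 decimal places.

With design matrix X, XᵀX = [[116, 18]; [18, 5]] and Xᵀv = [220, 32]ᵀ.
Eliminating b: 5·(row 1) − 18·(row 2) gives 256·a = 5·220 − 18·32 = 524, so a = 131/64.
Then b = (32 − 18·(131/64))/5 = -31/32.
At t = -1: v̂ = (131/64)·(-1) + (-31/32)·(1) = -193/64.

v̂ = -3.0156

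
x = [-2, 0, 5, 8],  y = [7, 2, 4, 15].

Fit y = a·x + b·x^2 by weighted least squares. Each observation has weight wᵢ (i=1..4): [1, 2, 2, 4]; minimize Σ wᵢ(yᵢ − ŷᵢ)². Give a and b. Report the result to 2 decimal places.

AᵀWA·[a, b]ᵀ = AᵀWy reads: 310·a + 2290·b = 506;  2290·a + 17650·b = 4068.
Determinant 310·17650 − 2290² = 227400.
a = (506·17650 − 2290·4068)/227400 = -19241/11370; b = (310·4068 − 2290·506)/227400 = 5117/11370.

a = -1.69, b = 0.45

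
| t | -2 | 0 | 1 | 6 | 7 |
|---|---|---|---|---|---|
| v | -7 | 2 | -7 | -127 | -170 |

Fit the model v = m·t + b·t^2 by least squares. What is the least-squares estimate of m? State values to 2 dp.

m = -2.79

Normal-equation sums: Σt·t = 90, Σt·t^2 = 552, Σt^2·t^2 = 3714.
And Σt·v = -1945, Σt^2·v = -12937.
Normal equations: [[90, 552]; [552, 3714]]·[m, b]ᵀ = [-1945, -12937]ᵀ.
det = 90·3714 − 552² = 29556.
m = ((-1945)·3714 − 552·(-12937))/29556 = -13751/4926; b = (90·(-12937) − 552·(-1945))/29556 = -15115/4926.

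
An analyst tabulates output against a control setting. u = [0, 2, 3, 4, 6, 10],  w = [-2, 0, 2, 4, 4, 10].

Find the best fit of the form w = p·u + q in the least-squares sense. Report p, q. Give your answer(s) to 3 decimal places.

From the data, Σu·u = 165, Σu = 25, Σ1 = 6.
For Mᵀw: Σu·w = 146, Σw = 18.
MᵀM·[p, q]ᵀ = Mᵀw becomes [[165, 25]; [25, 6]]·[p, q]ᵀ = [146, 18]ᵀ.
Eliminating q: 6·(row 1) − 25·(row 2) gives 365·p = 6·146 − 25·18 = 426, so p = 426/365.
Then q = (18 − 25·(426/365))/6 = -136/73.

p = 1.167, q = -1.863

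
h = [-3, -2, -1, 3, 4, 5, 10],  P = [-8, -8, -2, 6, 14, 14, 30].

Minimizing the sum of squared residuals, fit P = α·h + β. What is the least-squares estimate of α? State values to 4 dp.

α = 2.9888

With design matrix A, AᵀA = [[164, 16]; [16, 7]] and AᵀP = [486, 46]ᵀ.
det = 164·7 − 16² = 892.
α = (486·7 − 16·46)/892 = 1333/446; β = (164·46 − 16·486)/892 = -58/223.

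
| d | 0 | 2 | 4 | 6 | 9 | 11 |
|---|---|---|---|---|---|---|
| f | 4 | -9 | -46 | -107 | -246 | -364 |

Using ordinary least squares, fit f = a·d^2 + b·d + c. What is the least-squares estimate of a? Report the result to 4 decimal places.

a = -2.9831

Sums needed: Σd^2·d^2 = 22770, Σd^2·d = 2348, Σd^2 = 258, Σd·d = 258, Σd = 32, Σ1 = 6.
Moment sums: Σd^2·f = -68594, Σd·f = -7062, Σf = -768.
Normal equations: [[22770, 2348, 258]; [2348, 258, 32]; [258, 32, 6]]·[a, b, c]ᵀ = [-68594, -7062, -768]ᵀ.
Row-reducing yields a = -167621/56190, b = -7122/9365, c = 243287/56190.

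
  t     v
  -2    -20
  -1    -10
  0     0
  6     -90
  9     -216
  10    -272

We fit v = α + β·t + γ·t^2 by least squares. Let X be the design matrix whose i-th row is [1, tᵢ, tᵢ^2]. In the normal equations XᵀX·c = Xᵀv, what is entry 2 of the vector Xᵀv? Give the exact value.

Entry 2 ↔ basis t, so (Xᵀv)_{2} = Σᵢ (t)·vᵢ = (-2)·(-20) + (-1)·(-10) + (0)·(0) + (6)·(-90) + (9)·(-216) + (10)·(-272) = -5154.

-5154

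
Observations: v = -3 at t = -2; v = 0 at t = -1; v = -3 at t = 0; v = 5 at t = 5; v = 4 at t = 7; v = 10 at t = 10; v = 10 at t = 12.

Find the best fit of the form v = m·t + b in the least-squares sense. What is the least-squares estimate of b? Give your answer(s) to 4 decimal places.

The normal system XᵀX·[m, b]ᵀ = Xᵀv is [[323, 31]; [31, 7]]·[m, b]ᵀ = [279, 23]ᵀ.
det = 323·7 − 31² = 1300.
m = (279·7 − 31·23)/1300 = 62/65; b = (323·23 − 31·279)/1300 = -61/65.

b = -0.9385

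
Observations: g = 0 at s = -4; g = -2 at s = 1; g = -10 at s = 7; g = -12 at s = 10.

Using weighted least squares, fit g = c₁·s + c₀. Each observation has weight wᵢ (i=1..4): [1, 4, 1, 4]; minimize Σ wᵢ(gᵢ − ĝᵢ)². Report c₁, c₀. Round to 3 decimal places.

From the data, Σwᵢ·s·s = 469, Σwᵢ·s = 47, Σwᵢ·1 = 10.
For MᵀWg: Σwᵢ·s·g = -558, Σwᵢ·g = -66.
Δ = 469·10 − 47² = 2481.
c₁ = ((-558)·10 − 47·(-66))/2481 = -826/827; c₀ = (469·(-66) − 47·(-558))/2481 = -1576/827.

c₁ = -0.999, c₀ = -1.906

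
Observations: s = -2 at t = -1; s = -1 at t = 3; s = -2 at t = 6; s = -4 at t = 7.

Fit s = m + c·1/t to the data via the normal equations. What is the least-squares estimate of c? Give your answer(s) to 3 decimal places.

c = -0.037

Setting ∂/∂m … = 0 gives: 4·m + (-5/14)·c = -9;  (-5/14)·m + (2045/1764)·c = 16/21.
Determinant 4·(2045/1764) − (-5/14)² = 7955/1764.
m = ((-9)·(2045/1764) − (-5/14)·(16/21))/(7955/1764) = -3585/1591; c = (4·(16/21) − (-5/14)·(-9))/(7955/1764) = -294/7955.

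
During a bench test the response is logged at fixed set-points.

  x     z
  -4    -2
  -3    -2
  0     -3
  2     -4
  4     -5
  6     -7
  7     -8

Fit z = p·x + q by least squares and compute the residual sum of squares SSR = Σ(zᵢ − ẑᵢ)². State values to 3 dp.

Setting ∂/∂p … = 0 gives: 130·p + 12·q = -112;  12·p + 7·q = -31.
(Σx·x = 130, Σx = 12, Σ1 = 7, Σx·z = -112, Σz = -31.)
Determinant 130·7 − 12² = 766.
p = ((-112)·7 − 12·(-31))/766 = -206/383; q = (130·(-31) − 12·(-112))/766 = -1343/383.
Residuals: -247/383, -41/383, 194/383, 223/383, 252/383, -102/383, -279/383; SSR = 788/383.

SSR = 2.057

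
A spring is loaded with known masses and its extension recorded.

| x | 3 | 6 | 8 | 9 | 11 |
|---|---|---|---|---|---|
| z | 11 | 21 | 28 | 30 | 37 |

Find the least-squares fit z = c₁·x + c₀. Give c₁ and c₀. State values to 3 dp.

c₁ = 3.231, c₀ = 1.489

From the data, Σx·x = 311, Σx = 37, Σ1 = 5.
For Mᵀz: Σx·z = 1060, Σz = 127.
Eliminating c₀: 5·(row 1) − 37·(row 2) gives 186·c₁ = 5·1060 − 37·127 = 601, so c₁ = 601/186.
Then c₀ = (127 − 37·(601/186))/5 = 277/186.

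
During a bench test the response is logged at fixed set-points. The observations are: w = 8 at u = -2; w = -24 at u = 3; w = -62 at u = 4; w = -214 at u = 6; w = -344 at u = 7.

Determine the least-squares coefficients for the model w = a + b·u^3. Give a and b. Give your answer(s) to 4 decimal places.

a = 1.8991, b = -1.0054

Forming AᵀA = [[5, 642]; [642, 169194]] and Aᵀw = [-636, -168896]ᵀ gives AᵀA·[a, b]ᵀ = Aᵀw.
Eliminating b: 169194·(row 1) − 642·(row 2) gives 433806·a = 169194·(-636) − 642·(-168896) = 823848, so a = 137308/72301.
Then b = ((-168896) − 642·(137308/72301))/169194 = -218084/216903.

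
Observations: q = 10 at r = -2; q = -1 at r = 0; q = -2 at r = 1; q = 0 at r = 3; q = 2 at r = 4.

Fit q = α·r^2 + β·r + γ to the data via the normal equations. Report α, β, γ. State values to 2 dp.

α = 0.94, β = -3.06, γ = -0.14

The normal equations are: 354·α + 84·β + 30·γ = 70;  84·α + 30·β + 6·γ = -14;  30·α + 6·β + 5·γ = 9.
Solving the 3×3 system (Gaussian elimination) gives α = 72/77, β = -706/231, γ = -1/7.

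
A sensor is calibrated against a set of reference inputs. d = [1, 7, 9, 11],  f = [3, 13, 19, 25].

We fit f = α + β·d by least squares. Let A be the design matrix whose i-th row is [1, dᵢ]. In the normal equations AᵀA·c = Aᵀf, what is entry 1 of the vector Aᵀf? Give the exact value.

Entry 1 ↔ basis 1, so (Aᵀf)_{1} = Σᵢ fᵢ = (1)·(3) + (1)·(13) + (1)·(19) + (1)·(25) = 60.

60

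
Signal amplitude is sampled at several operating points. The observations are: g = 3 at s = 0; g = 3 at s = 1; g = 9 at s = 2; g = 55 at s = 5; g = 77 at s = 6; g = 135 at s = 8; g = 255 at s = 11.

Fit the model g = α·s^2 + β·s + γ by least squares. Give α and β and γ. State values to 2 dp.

α = 2.10, β = -0.13, γ = 1.91

Sums needed: Σs^2·s^2 = 20675, Σs^2·s = 2193, Σs^2 = 251, Σs·s = 251, Σs = 33, Σ1 = 7.
Moment sums: Σs^2·g = 43681, Σs·g = 4643, Σg = 537.
So XᵀX·[α, β, γ]ᵀ = Xᵀg: [[20675, 2193, 251]; [2193, 251, 33]; [251, 33, 7]]·[α, β, γ]ᵀ = [43681, 4643, 537]ᵀ.
Solving the 3×3 system (Gaussian elimination) gives α = 43525/20692, β = -2705/20692, γ = 19721/10346.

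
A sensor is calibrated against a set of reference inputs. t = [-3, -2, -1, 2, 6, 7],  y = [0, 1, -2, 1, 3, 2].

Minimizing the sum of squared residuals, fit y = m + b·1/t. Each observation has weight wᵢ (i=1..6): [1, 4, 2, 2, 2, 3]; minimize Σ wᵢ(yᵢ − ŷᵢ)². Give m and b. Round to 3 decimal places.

Entries of XᵀWX: Σwᵢ·1 = 14, Σwᵢ·1/t = -18/7, Σwᵢ·1/t·1/t = 548/147.
Moment sums: Σwᵢ·y = 14, Σwᵢ·1/t·y = 34/7.
Normal equations: [[14, -18/7]; [-18/7, 548/147]]·[m, b]ᵀ = [14, 34/7]ᵀ.
Eliminating b: (548/147)·(row 1) − (-18/7)·(row 2) gives (6700/147)·m = (548/147)·14 − (-18/7)·(34/7) = 9508/147, so m = 2377/1675.
Then b = ((34/7) − (-18/7)·(2377/1675))/(548/147) = 3822/1675.

m = 1.419, b = 2.282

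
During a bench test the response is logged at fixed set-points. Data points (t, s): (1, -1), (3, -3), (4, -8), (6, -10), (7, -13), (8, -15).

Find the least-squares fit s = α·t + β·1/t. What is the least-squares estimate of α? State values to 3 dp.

α = -1.833

Entries of AᵀA: Σt·t = 175, Σt·1/t = 6, Σ1/t·1/t = 34925/28224.
And Σt·s = -313, Σ1/t·s = -1579/168.
Eliminating β: (34925/28224)·(row 1) − 6·(row 2) gives (727973/4032)·α = (34925/28224)·(-313) − 6·(-1579/168) = -9339893/28224, so α = -9339893/5095811.
Then β = ((-1579/168) − 6·(-9339893/5095811))/(34925/28224) = 940296/727973.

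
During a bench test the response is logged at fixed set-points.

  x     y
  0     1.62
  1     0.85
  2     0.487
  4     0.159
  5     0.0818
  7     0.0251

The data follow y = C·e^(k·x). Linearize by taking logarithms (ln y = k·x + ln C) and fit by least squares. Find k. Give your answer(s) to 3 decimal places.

Let Y = ln y. Fitting Y = k·x + ln C by least squares:
Σx = 19.0000, Σ(x)² = 95.0000, Σln y = -8.4268, Σx·ln y = -47.2685.
Normal system: [[95.0000, 19.0000]; [19.0000, 6]]·[k, ln C]ᵀ = [-47.2685, -8.4268]ᵀ.
Slope k = (n·Σx·ln y − Σx·Σln y)/(n·Σ(x)² − (Σx)²) = (6·-47.2685 − 19.0000·-8.4268)/209.0000 = -0.59092; ln C = (Σln y − k·Σx)/n = 0.46677.

k = -0.591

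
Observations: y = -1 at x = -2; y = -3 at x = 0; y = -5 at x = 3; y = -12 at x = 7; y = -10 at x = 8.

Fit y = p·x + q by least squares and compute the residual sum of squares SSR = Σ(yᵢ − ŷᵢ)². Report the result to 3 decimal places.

SSR = 5.880

From the data, Σx·x = 126, Σx = 16, Σ1 = 5.
Moment sums: Σx·y = -177, Σy = -31.
MᵀM·[p, q]ᵀ = Mᵀy becomes [[126, 16]; [16, 5]]·[p, q]ᵀ = [-177, -31]ᵀ.
Eliminating q: 5·(row 1) − 16·(row 2) gives 374·p = 5·(-177) − 16·(-31) = -389, so p = -389/374.
Then q = ((-31) − 16·(-389/374))/5 = -537/187.
Residuals: -39/187, -24/187, 371/374, -691/374, 223/187; SSR = 2199/374.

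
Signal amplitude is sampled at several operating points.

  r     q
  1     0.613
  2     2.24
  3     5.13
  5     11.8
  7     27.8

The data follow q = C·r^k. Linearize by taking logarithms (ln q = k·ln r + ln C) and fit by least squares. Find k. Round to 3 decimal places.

k = 1.925

Let Y = ln q. Fitting Y = k·ln r + ln C by least squares:
Over the data: Σln r = 5.3471, Σ(ln r)² = 8.0643, Σln q = 7.7453, Σln r·ln q = 12.7978.
Normal system: [[8.0643, 5.3471]; [5.3471, 5]]·[k, ln C]ᵀ = [12.7978, 7.7453]ᵀ.
Slope k = (n·Σln r·ln q − Σln r·Σln q)/(n·Σ(ln r)² − (Σln r)²) = (5·12.7978 − 5.3471·7.7453)/11.7297 = 1.92451; ln C = (Σln q − k·Σln r)/n = -0.50905.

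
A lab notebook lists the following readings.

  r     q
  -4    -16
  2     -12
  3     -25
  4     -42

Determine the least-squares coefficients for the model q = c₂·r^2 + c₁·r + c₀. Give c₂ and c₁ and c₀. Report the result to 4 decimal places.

c₂ = -1.9589, c₁ = -3.2484, c₀ = 2.3484

From the data, Σr^2·r^2 = 609, Σr^2·r = 35, Σr^2 = 45, Σr·r = 45, Σr = 5, Σ1 = 4.
For Aᵀq: Σr^2·q = -1201, Σr·q = -203, Σq = -95.
AᵀA·[c₂, c₁, c₀]ᵀ = Aᵀq becomes [[609, 35, 45]; [35, 45, 5]; [45, 5, 4]]·[c₂, c₁, c₀]ᵀ = [-1201, -203, -95]ᵀ.
Row-reducing yields c₂ = -1383/706, c₁ = -11467/3530, c₀ = 829/353.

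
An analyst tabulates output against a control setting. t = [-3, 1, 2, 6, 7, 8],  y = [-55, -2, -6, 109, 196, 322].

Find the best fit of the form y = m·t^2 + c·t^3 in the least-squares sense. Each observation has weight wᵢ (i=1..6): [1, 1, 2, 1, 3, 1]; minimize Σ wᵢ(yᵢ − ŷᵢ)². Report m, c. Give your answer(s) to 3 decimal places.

m = -3.112, c = 1.017

Normal-equation sums: Σwᵢ·t^2·t^2 = 12709, Σwᵢ·t^2·t^3 = 90787, Σwᵢ·t^3·t^3 = 662605.
Moment sums: Σwᵢ·t^2·y = 52799, Σwᵢ·t^3·y = 391479.
det = 12709·662605 − 90787² = 178767576.
m = (52799·662605 − 90787·391479)/178767576 = -278161289/89383788; c = (12709·391479 − 90787·52799)/178767576 = 90921899/89383788.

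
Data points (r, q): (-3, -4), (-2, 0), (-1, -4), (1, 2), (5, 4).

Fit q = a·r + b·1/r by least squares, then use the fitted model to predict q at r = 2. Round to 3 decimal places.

q̂ = 2.376

Normal-equation sums: Σr·r = 40, Σr·1/r = 5, Σ1/r·1/r = 2161/900.
And Σr·q = 38, Σ1/r·q = 122/15.
Determinant 40·(2161/900) − 5² = 3197/45.
a = (38·(2161/900) − 5·(122/15))/(3197/45) = 22759/31970; b = (40·(122/15) − 5·38)/(3197/45) = 6090/3197.
At r = 2: q̂ = (22759/31970)·(2) + (6090/3197)·(1/2) = 37984/15985.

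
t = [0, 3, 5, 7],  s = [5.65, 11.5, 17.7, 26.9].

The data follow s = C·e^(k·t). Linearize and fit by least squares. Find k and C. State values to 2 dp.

k = 0.22, C = 5.75

With ln sᵢ as the transformed response and tᵢ as the regressor:
Σt = 15.0000, Σ(t)² = 83.0000, Σln s = 10.3397, Σt·ln s = 44.7397.
Normal system: [[83.0000, 15.0000]; [15.0000, 4]]·[k, ln C]ᵀ = [44.7397, 10.3397]ᵀ.
Δ = 83.0000·4 − (15.0000)² = 107.0000; k = (44.7397·4 − 15.0000·10.3397)/107.0000 = 0.22302, ln C = (83.0000·10.3397 − 15.0000·44.7397)/107.0000 = 1.74858, so C = exp(1.74858) = 5.74645.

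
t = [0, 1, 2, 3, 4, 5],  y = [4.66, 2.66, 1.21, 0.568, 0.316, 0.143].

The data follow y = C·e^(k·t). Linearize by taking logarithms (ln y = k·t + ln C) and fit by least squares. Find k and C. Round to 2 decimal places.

Linearized form: ln y = k·t + ln C. From the 6 transformed points,
Σt = 15.0000, Σ(t)² = 55.0000, Σln y = -0.9546, Σt·ln y = -14.6699.
Equations: 55.0000·k + 15.0000·ln C = -14.6699;  15.0000·k + 6·ln C = -0.9546.
Slope k = (n·Σt·ln y − Σt·Σln y)/(n·Σ(t)² − (Σt)²) = (6·-14.6699 − 15.0000·-0.9546)/105.0000 = -0.70191; ln C = (Σln y − k·Σt)/n = 1.59568, so C = exp(1.59568) = 4.93168.

k = -0.70, C = 4.93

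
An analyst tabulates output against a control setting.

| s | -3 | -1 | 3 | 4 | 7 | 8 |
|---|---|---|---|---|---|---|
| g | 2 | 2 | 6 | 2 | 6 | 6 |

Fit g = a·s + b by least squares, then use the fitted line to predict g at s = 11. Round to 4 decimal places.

ĝ = 7.0638

From the data, Σs·s = 148, Σs = 18, Σ1 = 6.
Right-hand side: Σs·g = 108, Σg = 24.
Determinant 148·6 − 18² = 564.
a = (108·6 − 18·24)/564 = 18/47; b = (148·24 − 18·108)/564 = 134/47.
At s = 11: ĝ = (18/47)·(11) + (134/47)·(1) = 332/47.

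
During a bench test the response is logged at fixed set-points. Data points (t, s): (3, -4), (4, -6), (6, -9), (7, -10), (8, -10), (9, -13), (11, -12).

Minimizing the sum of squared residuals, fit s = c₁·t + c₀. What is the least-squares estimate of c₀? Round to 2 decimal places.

c₀ = -1.80

Entries of XᵀX: Σt·t = 376, Σt = 48, Σ1 = 7.
For Xᵀs: Σt·s = -489, Σs = -64.
Normal equations: [[376, 48]; [48, 7]]·[c₁, c₀]ᵀ = [-489, -64]ᵀ.
Eliminating c₀: 7·(row 1) − 48·(row 2) gives 328·c₁ = 7·(-489) − 48·(-64) = -351, so c₁ = -351/328.
Then c₀ = ((-64) − 48·(-351/328))/7 = -74/41.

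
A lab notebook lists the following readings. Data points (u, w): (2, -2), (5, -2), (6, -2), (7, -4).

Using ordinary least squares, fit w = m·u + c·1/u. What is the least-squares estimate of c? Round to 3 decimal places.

Normal-equation sums: Σu·u = 114, Σu·1/u = 4, Σ1/u·1/u = 7457/22050.
For Xᵀw: Σu·w = -54, Σ1/u·w = -242/105.
Normal equations: [[114, 4]; [4, 7457/22050]]·[m, c]ᵀ = [-54, -242/105]ᵀ.
det = 114·(7457/22050) − 4² = 82883/3675.
m = ((-54)·(7457/22050) − 4·(-242/105))/(82883/3675) = -33233/82883; c = (114·(-242/105) − 4·(-54))/(82883/3675) = -171780/82883.

c = -2.073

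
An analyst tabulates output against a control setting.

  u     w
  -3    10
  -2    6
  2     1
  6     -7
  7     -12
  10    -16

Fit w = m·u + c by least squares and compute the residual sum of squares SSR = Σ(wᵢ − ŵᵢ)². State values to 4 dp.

SSR = 9.1724

Sums needed: Σu·u = 202, Σu = 20, Σ1 = 6.
Moment sums: Σu·w = -326, Σw = -18.
MᵀM·[m, c]ᵀ = Mᵀw becomes [[202, 20]; [20, 6]]·[m, c]ᵀ = [-326, -18]ᵀ.
Eliminating c: 6·(row 1) − 20·(row 2) gives 812·m = 6·(-326) − 20·(-18) = -1596, so m = -57/29.
Then c = ((-18) − 20·(-57/29))/6 = 103/29.
Residuals: 16/29, -43/29, 40/29, 36/29, -52/29, 3/29; SSR = 266/29.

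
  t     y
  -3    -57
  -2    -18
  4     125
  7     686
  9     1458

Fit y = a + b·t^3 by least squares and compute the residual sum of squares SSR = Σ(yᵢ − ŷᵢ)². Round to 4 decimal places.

From the data, Σ1 = 5, Σt^3 = 1101, Σt^3·t^3 = 653979.
And Σy = 2194, Σt^3·y = 1307863.
AᵀA·[a, b]ᵀ = Aᵀy becomes [[5, 1101]; [1101, 653979]]·[a, b]ᵀ = [2194, 1307863]ᵀ.
det = 5·653979 − 1101² = 2057694.
a = (2194·653979 − 1101·1307863)/2057694 = -1709079/685898; b = (5·1307863 − 1101·2194)/2057694 = 4123721/2057694.
Residuals: -136809/342949, 1078513/2057694, -1579157/2057694, 1134509/1028847, -157920/342949; SSR = 5043007/2057694.

SSR = 2.4508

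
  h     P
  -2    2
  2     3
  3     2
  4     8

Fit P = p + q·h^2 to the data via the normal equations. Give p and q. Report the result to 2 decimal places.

p = 0.15, q = 0.44

The normal system MᵀM·[p, q]ᵀ = MᵀP is [[4, 33]; [33, 369]]·[p, q]ᵀ = [15, 166]ᵀ.
Δ = 4·369 − 33² = 387.
p = (15·369 − 33·166)/387 = 19/129; q = (4·166 − 33·15)/387 = 169/387.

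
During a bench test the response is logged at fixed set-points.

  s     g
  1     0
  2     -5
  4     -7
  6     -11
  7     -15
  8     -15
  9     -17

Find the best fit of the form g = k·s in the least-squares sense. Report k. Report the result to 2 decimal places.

k = -1.92

The normal system AᵀA·[k]ᵀ = Aᵀg is [[251]]·[k]ᵀ = [-482]ᵀ.
Hence k = -482 / 251 ≈ -1.92032.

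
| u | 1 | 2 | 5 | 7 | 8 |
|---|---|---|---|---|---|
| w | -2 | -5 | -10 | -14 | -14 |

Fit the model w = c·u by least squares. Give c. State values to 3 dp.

c = -1.902

Entries of MᵀM: Σu·u = 143.
And Σu·w = -272.
Normal equations: [[143]]·[c]ᵀ = [-272]ᵀ.
c = (-272)/143 = -1.9021.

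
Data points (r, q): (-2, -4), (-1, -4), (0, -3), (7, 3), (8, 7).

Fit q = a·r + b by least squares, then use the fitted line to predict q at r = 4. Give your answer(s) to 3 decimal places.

Entries of XᵀX: Σr·r = 118, Σr = 12, Σ1 = 5.
Right-hand side: Σr·q = 89, Σq = -1.
XᵀX·[a, b]ᵀ = Xᵀq becomes [[118, 12]; [12, 5]]·[a, b]ᵀ = [89, -1]ᵀ.
det = 118·5 − 12² = 446.
a = (89·5 − 12·(-1))/446 = 457/446; b = (118·(-1) − 12·89)/446 = -593/223.
At r = 4: q̂ = (457/446)·(4) + (-593/223)·(1) = 321/223.

q̂ = 1.439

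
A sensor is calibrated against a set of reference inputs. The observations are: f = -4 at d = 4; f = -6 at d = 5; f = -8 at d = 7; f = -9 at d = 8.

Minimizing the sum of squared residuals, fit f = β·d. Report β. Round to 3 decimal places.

β = -1.130

Entries of MᵀM: Σd·d = 154.
For Mᵀf: Σd·f = -174.
Normal equations: [[154]]·[β]ᵀ = [-174]ᵀ.
Hence β = -174 / 154 ≈ -1.12987.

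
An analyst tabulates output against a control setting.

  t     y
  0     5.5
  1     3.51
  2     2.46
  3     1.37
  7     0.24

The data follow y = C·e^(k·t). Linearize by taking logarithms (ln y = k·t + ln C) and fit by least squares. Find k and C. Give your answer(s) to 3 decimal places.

Taking logs, ln y = k·t + ln C, so regress ln y on t.
Σt = 13.0000, Σ(t)² = 63.0000, Σln y = 2.7482, Σt·ln y = -5.9894.
Normal system: [[63.0000, 13.0000]; [13.0000, 5]]·[k, ln C]ᵀ = [-5.9894, 2.7482]ᵀ.
Slope k = (n·Σt·ln y − Σt·Σln y)/(n·Σ(t)² − (Σt)²) = (5·-5.9894 − 13.0000·2.7482)/146.0000 = -0.44982; ln C = (Σln y − k·Σt)/n = 1.71918, so C = exp(1.71918) = 5.57996.

k = -0.450, C = 5.580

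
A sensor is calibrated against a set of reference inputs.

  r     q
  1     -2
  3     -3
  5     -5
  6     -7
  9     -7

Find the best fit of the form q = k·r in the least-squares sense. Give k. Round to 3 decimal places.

Setting ∂/∂k … = 0 gives: 152·k = -141.
k = (-141)/152 = -0.927632.

k = -0.928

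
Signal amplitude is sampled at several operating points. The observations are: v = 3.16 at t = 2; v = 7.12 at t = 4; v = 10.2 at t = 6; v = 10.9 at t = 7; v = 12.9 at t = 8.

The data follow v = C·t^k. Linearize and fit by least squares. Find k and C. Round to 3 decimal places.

Let Y = ln v. Fitting Y = k·ln t + ln C by least squares:
Σln t = 7.8966, Σ(ln t)² = 13.7233, Σln v = 10.3819, Σln t·ln v = 17.6458.
Normal system: [[13.7233, 7.8966]; [7.8966, 5]]·[k, ln C]ᵀ = [17.6458, 10.3819]ᵀ.
Slope k = (n·Σln t·ln v − Σln t·Σln v)/(n·Σ(ln t)² − (Σln t)²) = (5·17.6458 − 7.8966·10.3819)/6.2610 = 0.99791; ln C = (Σln v − k·Σln t)/n = 0.50036, so C = exp(0.50036) = 1.64931.

k = 0.998, C = 1.649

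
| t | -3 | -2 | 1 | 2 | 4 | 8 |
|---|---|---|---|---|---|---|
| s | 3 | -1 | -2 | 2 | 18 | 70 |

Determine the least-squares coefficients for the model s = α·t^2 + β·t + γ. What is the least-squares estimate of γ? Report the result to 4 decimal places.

γ = -3.4482

Setting ∂/∂α … = 0 gives: 4466·α + 550·β + 98·γ = 4797;  550·α + 98·β + 10·γ = 627;  98·α + 10·β + 6·γ = 90.
(Σt^2·t^2 = 4466, Σt^2·t = 550, Σt^2 = 98, Σt·t = 98, Σt = 10, Σ1 = 6, Σt^2·s = 4797, Σt·s = 627, Σs = 90.)
Solving the 3×3 system (Gaussian elimination) gives α = 21539/20884, β = 20081/20884, γ = -18003/5221.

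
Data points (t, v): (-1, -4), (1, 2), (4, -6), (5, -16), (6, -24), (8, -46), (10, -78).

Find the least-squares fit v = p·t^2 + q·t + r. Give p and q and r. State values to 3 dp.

p = -0.993, q = 2.134, r = -0.175

With design matrix M, MᵀM = [[16275, 1917, 243]; [1917, 243, 33]; [243, 33, 7]] and Mᵀv = [-12106, -1390, -172]ᵀ.
Row-reducing yields p = -8713/8778, q = 56197/26334, r = -766/4389.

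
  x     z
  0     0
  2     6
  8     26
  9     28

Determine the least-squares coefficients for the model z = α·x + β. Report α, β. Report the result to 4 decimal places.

With design matrix M, MᵀM = [[149, 19]; [19, 4]] and Mᵀz = [472, 60]ᵀ.
Δ = 149·4 − 19² = 235.
α = (472·4 − 19·60)/235 = 748/235; β = (149·60 − 19·472)/235 = -28/235.

α = 3.1830, β = -0.1191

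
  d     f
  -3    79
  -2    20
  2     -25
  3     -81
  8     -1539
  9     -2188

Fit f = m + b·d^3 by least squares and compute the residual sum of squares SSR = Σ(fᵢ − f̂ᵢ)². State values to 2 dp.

From the data, Σ1 = 6, Σd^3 = 1241, Σd^3·d^3 = 795171.
And Σf = -3734, Σd^3·f = -2387700.
Determinant 6·795171 − 1241² = 3230945.
m = ((-3734)·795171 − 1241·(-2387700))/3230945 = -6032814/3230945; b = (6·(-2387700) − 1241·(-3734))/3230945 = -9692306/3230945.
Residuals: -414793/3230945, -6886734/3230945, 2797637/3230945, 6018531/3230945, -3930869/3230945, 2416228/3230945; SSR = 34955264/3230945.

SSR = 10.82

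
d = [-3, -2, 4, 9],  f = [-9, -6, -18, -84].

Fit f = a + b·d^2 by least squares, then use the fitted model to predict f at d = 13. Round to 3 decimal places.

Setting ∂/∂a … = 0 gives: 4·a + 110·b = -117;  110·a + 6914·b = -7197.
Eliminating b: 6914·(row 1) − 110·(row 2) gives 15556·a = 6914·(-117) − 110·(-7197) = -17268, so a = -4317/3889.
Then b = ((-7197) − 110·(-4317/3889))/6914 = -7959/7778.
At d = 13: f̂ = (-4317/3889)·(1) + (-7959/7778)·(169) = -1353705/7778.

f̂ = -174.043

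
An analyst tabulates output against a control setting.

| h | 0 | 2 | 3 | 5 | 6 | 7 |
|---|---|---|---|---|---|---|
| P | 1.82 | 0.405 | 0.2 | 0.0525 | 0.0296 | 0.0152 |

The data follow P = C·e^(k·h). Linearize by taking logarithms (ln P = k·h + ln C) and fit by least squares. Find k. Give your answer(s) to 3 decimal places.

Linearized form: ln P = k·h + ln C. From the 6 transformed points,
AᵀA = [[123.0000, 23.0000]; [23.0000, 6]], rhs = [-71.7959, -12.5679]ᵀ  (here Σh = 23.0000, Σ(h)² = 123.0000, Σln P = -12.5679, Σh·ln P = -71.7959).
Δ = 123.0000·6 − (23.0000)² = 209.0000; k = (-71.7959·6 − 23.0000·-12.5679)/209.0000 = -0.67806, ln C = (123.0000·-12.5679 − 23.0000·-71.7959)/209.0000 = 0.50459.

k = -0.678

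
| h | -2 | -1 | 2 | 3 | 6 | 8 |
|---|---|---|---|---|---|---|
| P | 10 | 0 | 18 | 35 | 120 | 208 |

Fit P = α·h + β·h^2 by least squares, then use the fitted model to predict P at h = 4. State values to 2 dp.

P̂ = 56.40

The normal system XᵀX·[α, β]ᵀ = XᵀP is [[118, 754]; [754, 5506]]·[α, β]ᵀ = [2505, 18059]ᵀ.
Eliminating β: 5506·(row 1) − 754·(row 2) gives 81192·α = 5506·2505 − 754·18059 = 176044, so α = 44011/20298.
Then β = (18059 − 754·(44011/20298))/5506 = 30274/10149.
At h = 4: P̂ = (44011/20298)·(4) + (30274/10149)·(16) = 190802/3383.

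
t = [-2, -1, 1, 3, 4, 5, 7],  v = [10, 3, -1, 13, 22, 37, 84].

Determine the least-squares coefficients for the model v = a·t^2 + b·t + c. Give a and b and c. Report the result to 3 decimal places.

a = 1.991, b = -1.904, c = -1.240

The normal equations are: 3381·a + 551·b + 105·c = 5552;  551·a + 105·b + 17·c = 876;  105·a + 17·b + 7·c = 168.
(Σt^2·t^2 = 3381, Σt^2·t = 551, Σt^2 = 105, Σt·t = 105, Σt = 17, Σ1 = 7, Σt^2·v = 5552, Σt·v = 876, Σv = 168.)
Inverting the 3×3 Gram matrix, [a, b, c]ᵀ = [95644/48041, -13066/6863, -59554/48041]ᵀ.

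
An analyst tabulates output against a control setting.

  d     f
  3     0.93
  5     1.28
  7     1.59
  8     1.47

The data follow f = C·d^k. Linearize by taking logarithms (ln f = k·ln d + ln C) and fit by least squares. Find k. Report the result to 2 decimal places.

Let Y = ln f. Fitting Y = k·ln d + ln C by least squares:
Over the data: Σln d = 6.7334, Σ(ln d)² = 11.9079, Σln f = 1.0233, Σln d·ln f = 2.0211.
Normal system: [[11.9079, 6.7334]; [6.7334, 4]]·[k, ln C]ᵀ = [2.0211, 1.0233]ᵀ.
Slope k = (n·Σln d·ln f − Σln d·Σln f)/(n·Σ(ln d)² − (Σln d)²) = (4·2.0211 − 6.7334·1.0233)/2.2928 = 0.52083; ln C = (Σln f − k·Σln d)/n = -0.62092.

k = 0.52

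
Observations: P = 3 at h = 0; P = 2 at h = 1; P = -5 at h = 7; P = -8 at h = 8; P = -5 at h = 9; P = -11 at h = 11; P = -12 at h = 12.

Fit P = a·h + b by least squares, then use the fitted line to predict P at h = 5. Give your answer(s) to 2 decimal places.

Sums needed: Σh·h = 460, Σh = 48, Σ1 = 7.
Moment sums: Σh·P = -407, ΣP = -36.
So XᵀX·[a, b]ᵀ = XᵀP: [[460, 48]; [48, 7]]·[a, b]ᵀ = [-407, -36]ᵀ.
Determinant 460·7 − 48² = 916.
a = ((-407)·7 − 48·(-36))/916 = -1121/916; b = (460·(-36) − 48·(-407))/916 = 744/229.
At h = 5: P̂ = (-1121/916)·(5) + (744/229)·(1) = -2629/916.

P̂ = -2.87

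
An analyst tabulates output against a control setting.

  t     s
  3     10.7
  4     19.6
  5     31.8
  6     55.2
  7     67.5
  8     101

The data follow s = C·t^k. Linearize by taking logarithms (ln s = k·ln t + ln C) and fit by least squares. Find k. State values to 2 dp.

Let Y = ln s. Fitting Y = k·ln t + ln C by least squares:
AᵀA = [[17.0401, 9.9115]; [9.9115, 6]], rhs = [37.2767, 21.6435]ᵀ  (here Σln t = 9.9115, Σ(ln t)² = 17.0401, Σln s = 21.6435, Σln t·ln s = 37.2767).
Slope k = (n·Σln t·ln s − Σln t·Σln s)/(n·Σ(ln t)² − (Σln t)²) = (6·37.2767 − 9.9115·21.6435)/4.0036 = 2.28347; ln C = (Σln s − k·Σln t)/n = -0.16484.

k = 2.28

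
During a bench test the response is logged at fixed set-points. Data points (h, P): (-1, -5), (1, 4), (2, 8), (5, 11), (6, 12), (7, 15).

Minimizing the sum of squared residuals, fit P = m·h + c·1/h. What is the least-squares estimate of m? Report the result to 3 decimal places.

m = 2.061

XᵀX·[m, c]ᵀ = XᵀP reads: 116·m + 6·c = 257;  6·m + (51557/22050)·c = 677/35.
det = 116·(51557/22050) − 6² = 2593406/11025.
m = (257·(51557/22050) − 6·(677/35))/(2593406/11025) = 10691089/5186812; c = (116·(677/35) − 6·257)/(2593406/11025) = 3868515/1296703.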